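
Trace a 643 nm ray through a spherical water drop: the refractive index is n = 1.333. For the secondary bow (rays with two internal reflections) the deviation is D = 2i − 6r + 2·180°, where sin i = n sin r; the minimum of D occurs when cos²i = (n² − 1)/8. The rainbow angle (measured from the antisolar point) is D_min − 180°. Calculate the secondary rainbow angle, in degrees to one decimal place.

cos²i = (1.77689 − 1)/8 = 0.09711; i = arccos(0.31163) = 71.843°.
sin r = sin 71.843°/1.333 = 0.71283; r = 45.466°.
D_min = 2·71.843° − 6·45.466° + 360° = 230.891°.
Rainbow angle = D_min − 180° = 50.891°.

50.9°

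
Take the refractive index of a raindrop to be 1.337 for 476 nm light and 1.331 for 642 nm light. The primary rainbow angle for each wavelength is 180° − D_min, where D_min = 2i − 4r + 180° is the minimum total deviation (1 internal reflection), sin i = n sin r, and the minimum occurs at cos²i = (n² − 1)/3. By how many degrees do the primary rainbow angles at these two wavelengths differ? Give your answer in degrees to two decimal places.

0.87°

At 476 nm (n = 1.337): cos²i = 0.26252 → i = 59.178°, r = 39.964°, D_min = 138.500°, rainbow angle = 41.500°.
At 642 nm (n = 1.331): cos²i = 0.25719 → i = 59.527°, r = 40.356°, D_min = 137.630°, rainbow angle = 42.370°.
Angular width = |41.500° − 42.370°| = 0.870°.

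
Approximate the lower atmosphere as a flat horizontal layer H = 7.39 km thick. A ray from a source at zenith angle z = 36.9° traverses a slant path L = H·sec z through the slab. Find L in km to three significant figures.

sec z = 1/cos 36.9° = 1.2505.
L = 7.39 × 1.2505 = 9.241 km.

9.24 km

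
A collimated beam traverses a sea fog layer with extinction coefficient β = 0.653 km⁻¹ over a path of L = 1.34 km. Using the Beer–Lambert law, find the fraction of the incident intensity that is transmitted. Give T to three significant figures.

0.417

τ = β·L = 0.653 × 1.34 = 0.8750.
T = exp(−0.8750) = 0.4169.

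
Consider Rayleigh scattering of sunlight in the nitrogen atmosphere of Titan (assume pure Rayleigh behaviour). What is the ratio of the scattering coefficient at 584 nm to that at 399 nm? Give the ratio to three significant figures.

0.218

Rayleigh scattering ∝ λ⁻⁴, so the ratio of coefficients is the inverse fourth power of the wavelength ratio.
σ(584)/σ(399) = (399/584)⁴ = (0.6832)⁴ = 0.2179.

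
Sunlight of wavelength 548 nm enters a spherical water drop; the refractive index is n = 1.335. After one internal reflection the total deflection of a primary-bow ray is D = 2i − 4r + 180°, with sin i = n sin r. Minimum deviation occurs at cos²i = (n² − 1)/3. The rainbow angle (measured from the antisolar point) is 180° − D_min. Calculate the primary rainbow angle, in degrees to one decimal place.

41.8°

cos²i = (1.78222 − 1)/3 = 0.26074; i = arccos(0.51063) = 59.294°.
sin r = sin 59.294°/1.335 = 0.64405; r = 40.094°.
D_min = 2·59.294° − 4·40.094° + 180° = 138.212°.
Rainbow angle = 180° − D_min = 41.788°.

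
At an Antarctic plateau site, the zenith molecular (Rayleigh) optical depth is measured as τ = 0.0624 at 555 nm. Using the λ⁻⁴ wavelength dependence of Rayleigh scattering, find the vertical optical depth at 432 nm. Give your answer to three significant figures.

τ(432 nm) = τ(555 nm) × (555/432)⁴ = 0.0624 × (1.2847)⁴ = 0.0624 × 2.7242 = 0.1700.

0.170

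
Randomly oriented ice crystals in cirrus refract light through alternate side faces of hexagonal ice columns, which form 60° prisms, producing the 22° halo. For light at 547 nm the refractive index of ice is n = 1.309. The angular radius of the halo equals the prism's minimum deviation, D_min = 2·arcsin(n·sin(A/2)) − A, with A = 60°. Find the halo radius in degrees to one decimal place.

n·sin(A/2) = 1.309 × sin 30° = 1.309 × 0.5000 = 0.6545.
D_min = 2·arcsin(0.6545) − 60° = 2 × 40.882° − 60° = 21.763°.

21.8°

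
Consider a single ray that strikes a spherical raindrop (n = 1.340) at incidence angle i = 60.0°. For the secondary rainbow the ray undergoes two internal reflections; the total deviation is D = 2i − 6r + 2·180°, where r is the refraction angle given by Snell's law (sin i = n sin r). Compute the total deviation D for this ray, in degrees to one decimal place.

sin r = sin 60.0° / 1.340 = 0.8660/1.340 = 0.6463; r = 40.26°.
D = 2·60.0° − 6·40.26° + 2·180° = 120.00° − 241.57° + 360° = 238.43°.

238.4°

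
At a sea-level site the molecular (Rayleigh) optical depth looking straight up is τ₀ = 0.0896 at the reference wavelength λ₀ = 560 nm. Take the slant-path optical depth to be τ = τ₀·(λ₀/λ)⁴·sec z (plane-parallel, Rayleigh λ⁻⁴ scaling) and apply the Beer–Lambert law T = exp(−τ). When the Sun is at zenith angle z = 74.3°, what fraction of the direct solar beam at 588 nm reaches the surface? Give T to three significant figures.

sec 74.3° = 3.6955.
τ = 0.0896 × (560/588)⁴ × 3.6955 = 0.0896 × 0.8227 × 3.6955 = 0.2724.
T = exp(−0.2724) = 0.7615.

0.762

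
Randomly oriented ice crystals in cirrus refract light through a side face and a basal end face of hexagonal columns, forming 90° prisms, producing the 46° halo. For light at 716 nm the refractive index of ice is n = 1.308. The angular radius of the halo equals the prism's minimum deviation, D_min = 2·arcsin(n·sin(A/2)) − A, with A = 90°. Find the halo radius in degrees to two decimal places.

n·sin(A/2) = 1.308 × sin 45° = 1.308 × 0.7071 = 0.9249.
D_min = 2·arcsin(0.9249) − 90° = 2 × 67.653° − 90° = 45.305°.

45.31°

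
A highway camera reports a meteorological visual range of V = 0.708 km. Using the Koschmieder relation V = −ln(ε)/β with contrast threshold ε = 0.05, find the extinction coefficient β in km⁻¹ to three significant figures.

β = −ln(0.05) / V = 2.996 / 0.708 = 4.2313 km⁻¹.

4.23 km⁻¹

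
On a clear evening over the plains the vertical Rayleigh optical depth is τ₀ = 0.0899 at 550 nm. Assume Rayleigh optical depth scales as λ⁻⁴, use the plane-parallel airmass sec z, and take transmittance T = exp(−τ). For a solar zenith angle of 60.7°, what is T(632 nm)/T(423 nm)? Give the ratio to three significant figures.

Airmass: sec 60.7° = 2.0434.
τ(632 nm) = 0.0899 × (550/632)⁴ × 2.0434 = 0.0899 × 0.5736 × 2.0434 = 0.1054.
τ(423 nm) = 0.0899 × (550/423)⁴ × 2.0434 = 0.0899 × 2.8582 × 2.0434 = 0.5250.
T(632)/T(423) = exp(τ_B − τ_A) = exp(0.4197) = 1.5215.

1.52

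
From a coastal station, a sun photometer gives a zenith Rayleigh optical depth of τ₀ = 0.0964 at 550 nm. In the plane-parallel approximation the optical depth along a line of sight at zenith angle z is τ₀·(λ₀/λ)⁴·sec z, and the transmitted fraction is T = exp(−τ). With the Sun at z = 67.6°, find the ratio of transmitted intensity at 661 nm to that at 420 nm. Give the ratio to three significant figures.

1.86

Airmass: sec 67.6° = 2.6242.
τ(661 nm) = 0.0964 × (550/661)⁴ × 2.6242 = 0.0964 × 0.4793 × 2.6242 = 0.1213.
τ(420 nm) = 0.0964 × (550/420)⁴ × 2.6242 = 0.0964 × 2.9407 × 2.6242 = 0.7439.
T(661)/T(420) = exp(τ_B − τ_A) = exp(0.6227) = 1.8639.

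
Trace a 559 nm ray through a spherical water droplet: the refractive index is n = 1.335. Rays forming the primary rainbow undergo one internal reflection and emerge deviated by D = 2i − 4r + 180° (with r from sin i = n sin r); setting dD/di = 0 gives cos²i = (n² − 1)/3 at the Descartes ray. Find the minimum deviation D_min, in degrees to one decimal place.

138.2°

cos²i = (1.78222 − 1)/3 = 0.26074; i = arccos(0.51063) = 59.294°.
sin r = sin 59.294°/1.335 = 0.64405; r = 40.094°.
D_min = 2·59.294° − 4·40.094° + 180° = 138.212°.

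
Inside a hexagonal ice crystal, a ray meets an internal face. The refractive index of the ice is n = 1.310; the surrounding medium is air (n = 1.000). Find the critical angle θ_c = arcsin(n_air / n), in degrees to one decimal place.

49.8°

sin θ_c = n_air / n = 1.000 / 1.310 = 0.7634.
θ_c = arcsin(0.7634) = 49.76°.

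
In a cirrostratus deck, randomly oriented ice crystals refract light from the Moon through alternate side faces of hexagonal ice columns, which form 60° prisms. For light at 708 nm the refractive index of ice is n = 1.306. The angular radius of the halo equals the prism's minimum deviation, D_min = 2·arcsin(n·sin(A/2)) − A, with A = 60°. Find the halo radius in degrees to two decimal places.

21.54°

n·sin(A/2) = 1.306 × sin 30° = 1.306 × 0.5000 = 0.6530.
D_min = 2·arcsin(0.6530) − 60° = 2 × 40.768° − 60° = 21.536°.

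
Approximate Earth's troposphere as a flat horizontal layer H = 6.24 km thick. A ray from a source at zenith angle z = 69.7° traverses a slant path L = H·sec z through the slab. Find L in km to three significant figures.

18.0 km

sec z = 1/cos 69.7° = 2.8824.
L = 6.24 × 2.8824 = 17.986 km.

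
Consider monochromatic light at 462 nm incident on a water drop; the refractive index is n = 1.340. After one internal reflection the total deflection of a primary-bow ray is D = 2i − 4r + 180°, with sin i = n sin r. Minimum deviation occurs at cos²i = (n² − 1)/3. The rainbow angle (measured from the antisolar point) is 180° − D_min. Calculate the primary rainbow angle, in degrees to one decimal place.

cos²i = (1.79560 − 1)/3 = 0.26520; i = arccos(0.51498) = 59.004°.
sin r = sin 59.004°/1.340 = 0.63971; r = 39.770°.
D_min = 2·59.004° − 4·39.770° + 180° = 138.929°.
Rainbow angle = 180° − D_min = 41.071°.

41.1°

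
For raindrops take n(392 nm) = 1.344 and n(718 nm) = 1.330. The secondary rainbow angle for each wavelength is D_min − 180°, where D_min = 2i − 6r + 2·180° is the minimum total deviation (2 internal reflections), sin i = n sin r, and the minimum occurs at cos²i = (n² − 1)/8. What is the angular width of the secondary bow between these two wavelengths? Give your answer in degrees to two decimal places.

3.63°

At 392 nm (n = 1.344): cos²i = 0.10079 → i = 71.490°, r = 44.874°, D_min = 233.733°, rainbow angle = 53.733°.
At 718 nm (n = 1.330): cos²i = 0.09611 → i = 71.940°, r = 45.630°, D_min = 230.101°, rainbow angle = 50.101°.
Angular width = |53.733° − 50.101°| = 3.632°.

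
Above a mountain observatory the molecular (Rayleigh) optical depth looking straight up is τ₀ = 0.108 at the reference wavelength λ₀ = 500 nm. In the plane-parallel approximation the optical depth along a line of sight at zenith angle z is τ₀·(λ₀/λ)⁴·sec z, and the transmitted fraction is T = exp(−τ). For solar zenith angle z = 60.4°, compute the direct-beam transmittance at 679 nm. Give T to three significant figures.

0.938

sec 60.4° = 2.0245.
τ = 0.108 × (500/679)⁴ × 2.0245 = 0.108 × 0.2940 × 2.0245 = 0.0643.
T = exp(−0.0643) = 0.9377.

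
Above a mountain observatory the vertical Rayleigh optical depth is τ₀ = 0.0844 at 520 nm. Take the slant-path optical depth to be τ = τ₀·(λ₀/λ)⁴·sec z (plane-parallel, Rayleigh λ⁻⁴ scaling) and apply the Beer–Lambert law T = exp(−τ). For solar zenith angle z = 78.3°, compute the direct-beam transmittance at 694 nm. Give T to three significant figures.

sec 78.3° = 4.9313.
τ = 0.0844 × (520/694)⁴ × 4.9313 = 0.0844 × 0.3152 × 4.9313 = 0.1312.
T = exp(−0.1312) = 0.8771.

0.877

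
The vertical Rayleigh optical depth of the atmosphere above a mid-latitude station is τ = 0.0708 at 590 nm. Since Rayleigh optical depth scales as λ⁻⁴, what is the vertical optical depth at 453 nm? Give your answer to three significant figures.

0.204

τ(453 nm) = τ(590 nm) × (590/453)⁴ = 0.0708 × (1.3024)⁴ = 0.0708 × 2.8775 = 0.2037.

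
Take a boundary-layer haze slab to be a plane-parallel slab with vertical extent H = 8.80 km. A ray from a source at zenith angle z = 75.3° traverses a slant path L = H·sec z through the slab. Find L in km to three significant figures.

34.7 km

sec z = 1/cos 75.3° = 3.9408.
L = 8.80 × 3.9408 = 34.679 km.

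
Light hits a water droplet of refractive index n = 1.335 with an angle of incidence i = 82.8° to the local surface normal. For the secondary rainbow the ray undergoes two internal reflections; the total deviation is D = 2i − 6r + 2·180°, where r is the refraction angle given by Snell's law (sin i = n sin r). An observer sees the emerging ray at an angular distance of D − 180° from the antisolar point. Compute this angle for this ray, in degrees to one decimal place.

57.6°

sin r = sin 82.8° / 1.335 = 0.9921/1.335 = 0.7432; r = 48.00°.
D = 2·82.8° − 6·48.00° + 2·180° = 165.60° − 288.01° + 360° = 237.59°.
Angle from antisolar point = D − 180° = 57.59°.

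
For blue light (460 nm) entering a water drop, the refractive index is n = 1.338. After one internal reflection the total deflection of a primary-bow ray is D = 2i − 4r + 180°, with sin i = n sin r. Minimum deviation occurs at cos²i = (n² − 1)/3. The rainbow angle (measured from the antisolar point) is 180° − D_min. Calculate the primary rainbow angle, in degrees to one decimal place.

41.4°

cos²i = (1.79024 − 1)/3 = 0.26341; i = arccos(0.51324) = 59.120°.
sin r = sin 59.120°/1.338 = 0.64144; r = 39.899°.
D_min = 2·59.120° − 4·39.899° + 180° = 138.643°.
Rainbow angle = 180° − D_min = 41.357°.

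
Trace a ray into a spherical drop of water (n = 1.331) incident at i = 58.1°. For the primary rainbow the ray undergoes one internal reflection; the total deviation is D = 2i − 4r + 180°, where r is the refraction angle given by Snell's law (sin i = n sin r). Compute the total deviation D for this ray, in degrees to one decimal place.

sin r = sin 58.1° / 1.331 = 0.8490/1.331 = 0.6378; r = 39.63°.
D = 2·58.1° − 4·39.63° + 180° = 116.20° − 158.53° + 180° = 137.67°.

137.7°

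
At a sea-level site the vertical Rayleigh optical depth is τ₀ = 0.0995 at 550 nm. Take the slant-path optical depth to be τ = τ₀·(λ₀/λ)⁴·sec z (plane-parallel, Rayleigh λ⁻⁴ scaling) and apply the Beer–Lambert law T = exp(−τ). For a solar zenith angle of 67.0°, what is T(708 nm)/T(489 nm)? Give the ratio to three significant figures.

Airmass: sec 67.0° = 2.5593.
τ(708 nm) = 0.0995 × (550/708)⁴ × 2.5593 = 0.0995 × 0.3642 × 2.5593 = 0.0927.
τ(489 nm) = 0.0995 × (550/489)⁴ × 2.5593 = 0.0995 × 1.6004 × 2.5593 = 0.4075.
T(708)/T(489) = exp(τ_B − τ_A) = exp(0.3148) = 1.3700.

1.37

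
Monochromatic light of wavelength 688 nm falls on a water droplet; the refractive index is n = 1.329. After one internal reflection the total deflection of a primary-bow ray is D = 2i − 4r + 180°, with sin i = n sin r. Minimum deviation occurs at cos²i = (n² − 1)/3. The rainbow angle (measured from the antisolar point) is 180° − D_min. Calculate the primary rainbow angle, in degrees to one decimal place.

cos²i = (1.76624 − 1)/3 = 0.25541; i = arccos(0.50538) = 59.643°.
sin r = sin 59.643°/1.329 = 0.64928; r = 40.487°.
D_min = 2·59.643° − 4·40.487° + 180° = 137.337°.
Rainbow angle = 180° − D_min = 42.663°.

42.7°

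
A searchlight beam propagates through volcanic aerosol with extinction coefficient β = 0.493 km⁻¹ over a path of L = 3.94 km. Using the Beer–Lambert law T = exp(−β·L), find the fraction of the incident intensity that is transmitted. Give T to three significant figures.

0.143

τ = β·L = 0.493 × 3.94 = 1.9424.
T = exp(−1.9424) = 0.1434.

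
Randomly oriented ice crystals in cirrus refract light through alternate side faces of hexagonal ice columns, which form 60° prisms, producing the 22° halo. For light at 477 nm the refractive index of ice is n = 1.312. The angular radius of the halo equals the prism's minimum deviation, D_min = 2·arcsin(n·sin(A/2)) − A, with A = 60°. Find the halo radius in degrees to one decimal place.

22.0°

n·sin(A/2) = 1.312 × sin 30° = 1.312 × 0.5000 = 0.6560.
D_min = 2·arcsin(0.6560) − 60° = 2 × 40.996° − 60° = 21.991°.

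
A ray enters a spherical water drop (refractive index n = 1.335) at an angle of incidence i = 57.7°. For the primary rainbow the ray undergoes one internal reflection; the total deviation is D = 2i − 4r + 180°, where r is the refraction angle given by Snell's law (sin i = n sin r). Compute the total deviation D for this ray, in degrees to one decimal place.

138.3°

sin r = sin 57.7° / 1.335 = 0.8453/1.335 = 0.6332; r = 39.28°.
D = 2·57.7° − 4·39.28° + 180° = 115.40° − 157.13° + 180° = 138.27°.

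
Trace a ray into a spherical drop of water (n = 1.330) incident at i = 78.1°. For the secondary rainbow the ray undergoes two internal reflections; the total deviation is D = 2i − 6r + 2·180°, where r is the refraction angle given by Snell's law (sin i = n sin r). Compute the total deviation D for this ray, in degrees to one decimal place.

sin r = sin 78.1° / 1.330 = 0.9785/1.330 = 0.7357; r = 47.37°.
D = 2·78.1° − 6·47.37° + 2·180° = 156.20° − 284.21° + 360° = 231.99°.

232.0°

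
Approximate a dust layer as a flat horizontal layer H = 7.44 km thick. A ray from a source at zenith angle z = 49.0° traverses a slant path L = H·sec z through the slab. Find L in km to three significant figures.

11.3 km

sec z = 1/cos 49.0° = 1.5243.
L = 7.44 × 1.5243 = 11.340 km.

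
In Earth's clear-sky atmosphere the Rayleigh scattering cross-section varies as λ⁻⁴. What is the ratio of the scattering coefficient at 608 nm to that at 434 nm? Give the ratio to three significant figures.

0.260

Rayleigh scattering ∝ λ⁻⁴, so the ratio of coefficients is the inverse fourth power of the wavelength ratio.
σ(608)/σ(434) = (434/608)⁴ = (0.7138)⁴ = 0.2596.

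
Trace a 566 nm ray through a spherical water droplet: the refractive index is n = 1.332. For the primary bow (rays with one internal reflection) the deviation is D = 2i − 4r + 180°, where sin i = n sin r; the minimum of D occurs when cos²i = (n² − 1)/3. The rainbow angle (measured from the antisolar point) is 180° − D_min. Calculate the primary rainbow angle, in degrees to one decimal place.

42.2°

cos²i = (1.77422 − 1)/3 = 0.25807; i = arccos(0.50801) = 59.469°.
sin r = sin 59.469°/1.332 = 0.64666; r = 40.290°.
D_min = 2·59.469° − 4·40.290° + 180° = 137.776°.
Rainbow angle = 180° − D_min = 42.224°.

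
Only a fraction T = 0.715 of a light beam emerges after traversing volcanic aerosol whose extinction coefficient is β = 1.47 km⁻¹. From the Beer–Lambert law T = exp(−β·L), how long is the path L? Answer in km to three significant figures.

Beer–Lambert: T = exp(−βL) ⇒ L = −ln(T)/β = −ln(0.715)/1.47 = 0.3355/1.47 = 0.2282 km.

0.228 km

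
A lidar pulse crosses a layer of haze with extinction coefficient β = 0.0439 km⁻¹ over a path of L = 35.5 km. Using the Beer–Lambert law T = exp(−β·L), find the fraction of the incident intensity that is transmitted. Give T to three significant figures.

0.210

τ = β·L = 0.0439 × 35.5 = 1.5585.
T = exp(−1.5585) = 0.2105.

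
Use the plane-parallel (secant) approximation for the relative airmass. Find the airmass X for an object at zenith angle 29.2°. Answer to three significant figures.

X = sec z = 1/cos 29.2° = 1/0.8729 = 1.1456.

1.15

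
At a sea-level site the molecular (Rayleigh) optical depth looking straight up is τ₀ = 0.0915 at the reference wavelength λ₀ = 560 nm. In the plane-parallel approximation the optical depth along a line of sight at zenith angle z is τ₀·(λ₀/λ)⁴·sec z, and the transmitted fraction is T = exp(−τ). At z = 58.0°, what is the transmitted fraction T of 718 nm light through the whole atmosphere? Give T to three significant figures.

sec 58.0° = 1.8871.
τ = 0.0915 × (560/718)⁴ × 1.8871 = 0.0915 × 0.3700 × 1.8871 = 0.0639.
T = exp(−0.0639) = 0.9381.

0.938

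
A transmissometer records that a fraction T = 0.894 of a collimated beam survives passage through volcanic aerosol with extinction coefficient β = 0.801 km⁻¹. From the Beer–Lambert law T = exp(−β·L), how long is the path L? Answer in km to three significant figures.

0.140 km

Beer–Lambert: T = exp(−βL) ⇒ L = −ln(T)/β = −ln(0.894)/0.801 = 0.1120/0.801 = 0.1399 km.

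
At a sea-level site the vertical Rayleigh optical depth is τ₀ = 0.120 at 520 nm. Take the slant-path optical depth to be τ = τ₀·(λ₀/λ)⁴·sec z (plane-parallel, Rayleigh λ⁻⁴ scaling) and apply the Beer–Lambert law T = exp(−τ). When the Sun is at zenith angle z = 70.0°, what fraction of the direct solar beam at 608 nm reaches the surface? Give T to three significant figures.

sec 70.0° = 2.9238.
τ = 0.120 × (520/608)⁴ × 2.9238 = 0.120 × 0.5351 × 2.9238 = 0.1877.
T = exp(−0.1877) = 0.8288.

0.829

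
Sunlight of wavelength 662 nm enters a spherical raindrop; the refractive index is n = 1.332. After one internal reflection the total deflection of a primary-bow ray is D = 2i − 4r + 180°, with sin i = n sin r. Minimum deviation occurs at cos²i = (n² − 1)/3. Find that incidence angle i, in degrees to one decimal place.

59.5°

cos²i = (1.332² − 1)/3 = (1.77422 − 1)/3 = 0.25807.
cos i = 0.50801, so i = 59.469°.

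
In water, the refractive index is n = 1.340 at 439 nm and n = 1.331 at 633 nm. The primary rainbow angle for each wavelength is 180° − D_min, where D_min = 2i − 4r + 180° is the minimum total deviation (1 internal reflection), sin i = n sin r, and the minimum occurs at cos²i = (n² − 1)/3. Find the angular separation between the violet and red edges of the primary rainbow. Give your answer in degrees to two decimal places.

At 439 nm (n = 1.340): cos²i = 0.26520 → i = 59.004°, r = 39.770°, D_min = 138.929°, rainbow angle = 41.071°.
At 633 nm (n = 1.331): cos²i = 0.25719 → i = 59.527°, r = 40.356°, D_min = 137.630°, rainbow angle = 42.370°.
Angular width = |41.071° − 42.370°| = 1.299°.

1.30°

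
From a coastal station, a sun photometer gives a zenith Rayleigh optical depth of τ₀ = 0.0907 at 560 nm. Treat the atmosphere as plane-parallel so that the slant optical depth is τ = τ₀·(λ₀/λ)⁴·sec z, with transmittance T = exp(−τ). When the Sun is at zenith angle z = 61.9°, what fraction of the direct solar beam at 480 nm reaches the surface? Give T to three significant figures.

sec 61.9° = 2.1231.
τ = 0.0907 × (560/480)⁴ × 2.1231 = 0.0907 × 1.8526 × 2.1231 = 0.3567.
T = exp(−0.3567) = 0.6999.

0.700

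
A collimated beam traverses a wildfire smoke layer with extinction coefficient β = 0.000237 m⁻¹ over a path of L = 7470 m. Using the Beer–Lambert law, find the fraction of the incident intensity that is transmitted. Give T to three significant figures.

0.170

τ = β·L = 0.000237 × 7470 = 1.7704.
T = exp(−1.7704) = 0.1703.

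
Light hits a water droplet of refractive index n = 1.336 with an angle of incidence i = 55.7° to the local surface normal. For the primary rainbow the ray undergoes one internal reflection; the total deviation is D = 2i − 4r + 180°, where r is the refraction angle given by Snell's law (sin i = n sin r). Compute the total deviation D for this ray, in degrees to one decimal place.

sin r = sin 55.7° / 1.336 = 0.8261/1.336 = 0.6183; r = 38.19°.
D = 2·55.7° − 4·38.19° + 180° = 111.40° − 152.78° + 180° = 138.62°.

138.6°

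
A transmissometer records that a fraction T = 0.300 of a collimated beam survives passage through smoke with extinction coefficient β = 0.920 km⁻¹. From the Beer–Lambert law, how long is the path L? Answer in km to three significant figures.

1.31 km

Beer–Lambert: T = exp(−βL) ⇒ L = −ln(T)/β = −ln(0.300)/0.920 = 1.2040/0.920 = 1.309 km.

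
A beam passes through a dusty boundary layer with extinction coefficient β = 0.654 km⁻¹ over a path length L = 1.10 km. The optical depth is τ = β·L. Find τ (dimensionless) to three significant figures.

τ = β·L = 0.654 × 1.10 = 0.7194.

0.719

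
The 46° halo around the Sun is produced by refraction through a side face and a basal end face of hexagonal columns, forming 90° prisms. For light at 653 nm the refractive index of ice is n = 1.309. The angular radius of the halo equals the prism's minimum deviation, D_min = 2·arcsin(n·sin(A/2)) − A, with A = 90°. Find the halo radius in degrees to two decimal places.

n·sin(A/2) = 1.309 × sin 45° = 1.309 × 0.7071 = 0.9256.
D_min = 2·arcsin(0.9256) − 90° = 2 × 67.759° − 90° = 45.519°.

45.52°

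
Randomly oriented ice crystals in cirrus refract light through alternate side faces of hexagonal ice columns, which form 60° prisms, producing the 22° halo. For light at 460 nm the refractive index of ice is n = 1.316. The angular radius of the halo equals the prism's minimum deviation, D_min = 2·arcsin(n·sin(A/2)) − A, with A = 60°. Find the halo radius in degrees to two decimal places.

n·sin(A/2) = 1.316 × sin 30° = 1.316 × 0.5000 = 0.6580.
D_min = 2·arcsin(0.6580) − 60° = 2 × 41.148° − 60° = 22.295°.

22.30°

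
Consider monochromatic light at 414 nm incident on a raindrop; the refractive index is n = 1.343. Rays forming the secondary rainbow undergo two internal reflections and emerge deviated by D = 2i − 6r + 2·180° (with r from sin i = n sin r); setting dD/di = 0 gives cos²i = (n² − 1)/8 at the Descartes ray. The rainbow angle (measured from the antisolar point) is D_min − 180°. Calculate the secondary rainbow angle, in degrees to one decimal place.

cos²i = (1.80365 − 1)/8 = 0.10046; i = arccos(0.31695) = 71.522°.
sin r = sin 71.522°/1.343 = 0.70621; r = 44.928°.
D_min = 2·71.522° − 6·44.928° + 360° = 233.478°.
Rainbow angle = D_min − 180° = 53.478°.

53.5°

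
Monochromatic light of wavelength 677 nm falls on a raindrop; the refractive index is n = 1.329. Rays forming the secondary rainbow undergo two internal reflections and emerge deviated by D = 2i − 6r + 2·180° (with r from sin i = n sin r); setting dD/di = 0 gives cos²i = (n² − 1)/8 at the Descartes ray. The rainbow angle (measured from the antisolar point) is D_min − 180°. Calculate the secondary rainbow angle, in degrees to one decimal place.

49.8°

cos²i = (1.76624 − 1)/8 = 0.09578; i = arccos(0.30948) = 71.972°.
sin r = sin 71.972°/1.329 = 0.71550; r = 45.685°.
D_min = 2·71.972° − 6·45.685° + 360° = 229.837°.
Rainbow angle = D_min − 180° = 49.837°.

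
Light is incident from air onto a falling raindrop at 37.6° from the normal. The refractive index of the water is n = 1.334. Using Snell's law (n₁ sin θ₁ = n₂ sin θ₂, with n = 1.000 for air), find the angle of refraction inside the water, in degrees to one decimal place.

27.2°

Snell: sin θ_r = sin θ_i / n = sin 37.6° / 1.334 = 0.6101 / 1.334 = 0.4574.
θ_r = arcsin(0.4574) = 27.22°.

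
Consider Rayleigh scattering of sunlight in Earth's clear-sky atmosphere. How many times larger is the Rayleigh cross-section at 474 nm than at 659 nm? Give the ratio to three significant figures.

3.74

Rayleigh scattering ∝ λ⁻⁴, so the ratio of coefficients is the inverse fourth power of the wavelength ratio.
σ(474)/σ(659) = (659/474)⁴ = (1.3903)⁴ = 3.736.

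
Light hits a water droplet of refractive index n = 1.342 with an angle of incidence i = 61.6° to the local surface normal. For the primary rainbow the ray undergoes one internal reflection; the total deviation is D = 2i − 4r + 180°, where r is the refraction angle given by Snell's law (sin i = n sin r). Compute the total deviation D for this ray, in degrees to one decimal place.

sin r = sin 61.6° / 1.342 = 0.8796/1.342 = 0.6555; r = 40.96°.
D = 2·61.6° − 4·40.96° + 180° = 123.20° − 163.82° + 180° = 139.38°.

139.4°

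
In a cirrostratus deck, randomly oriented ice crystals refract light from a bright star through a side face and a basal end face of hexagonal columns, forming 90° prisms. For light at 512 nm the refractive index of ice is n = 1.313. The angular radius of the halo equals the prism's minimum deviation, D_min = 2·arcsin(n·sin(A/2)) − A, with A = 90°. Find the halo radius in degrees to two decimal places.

46.38°

n·sin(A/2) = 1.313 × sin 45° = 1.313 × 0.7071 = 0.9284.
D_min = 2·arcsin(0.9284) − 90° = 2 × 68.192° − 90° = 46.383°.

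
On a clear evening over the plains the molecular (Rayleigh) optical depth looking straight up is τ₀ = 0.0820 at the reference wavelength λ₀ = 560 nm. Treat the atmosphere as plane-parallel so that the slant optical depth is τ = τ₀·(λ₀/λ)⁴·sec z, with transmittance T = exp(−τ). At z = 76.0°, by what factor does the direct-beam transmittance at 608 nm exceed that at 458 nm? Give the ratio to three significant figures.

Airmass: sec 76.0° = 4.1336.
τ(608 nm) = 0.0820 × (560/608)⁴ × 4.1336 = 0.0820 × 0.7197 × 4.1336 = 0.2439.
τ(458 nm) = 0.0820 × (560/458)⁴ × 4.1336 = 0.0820 × 2.2351 × 4.1336 = 0.7576.
T(608)/T(458) = exp(τ_B − τ_A) = exp(0.5136) = 1.6714.

1.67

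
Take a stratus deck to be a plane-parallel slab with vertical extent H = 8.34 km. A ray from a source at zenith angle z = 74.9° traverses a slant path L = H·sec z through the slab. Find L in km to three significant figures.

sec z = 1/cos 74.9° = 3.8387.
L = 8.34 × 3.8387 = 32.015 km.

32.0 km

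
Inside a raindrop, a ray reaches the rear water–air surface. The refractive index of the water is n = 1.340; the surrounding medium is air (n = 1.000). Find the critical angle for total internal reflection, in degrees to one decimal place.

48.3°

sin θ_c = n_air / n = 1.000 / 1.340 = 0.7463.
θ_c = arcsin(0.7463) = 48.27°.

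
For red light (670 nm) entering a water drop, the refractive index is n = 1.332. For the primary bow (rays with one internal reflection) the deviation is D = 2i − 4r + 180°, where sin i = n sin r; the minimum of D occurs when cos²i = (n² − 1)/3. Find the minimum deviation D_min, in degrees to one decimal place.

137.8°

cos²i = (1.77422 − 1)/3 = 0.25807; i = arccos(0.50801) = 59.469°.
sin r = sin 59.469°/1.332 = 0.64666; r = 40.290°.
D_min = 2·59.469° − 4·40.290° + 180° = 137.776°.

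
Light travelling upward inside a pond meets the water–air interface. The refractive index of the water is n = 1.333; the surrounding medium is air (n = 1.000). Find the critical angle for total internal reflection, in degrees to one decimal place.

48.6°

sin θ_c = n_air / n = 1.000 / 1.333 = 0.7502.
θ_c = arcsin(0.7502) = 48.61°.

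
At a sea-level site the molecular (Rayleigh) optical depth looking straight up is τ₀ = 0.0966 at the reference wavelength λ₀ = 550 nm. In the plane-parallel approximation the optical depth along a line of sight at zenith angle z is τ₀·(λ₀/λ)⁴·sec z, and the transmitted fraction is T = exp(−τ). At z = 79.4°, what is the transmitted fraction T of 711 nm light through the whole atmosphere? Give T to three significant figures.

0.829

sec 79.4° = 5.4362.
τ = 0.0966 × (550/711)⁴ × 5.4362 = 0.0966 × 0.3581 × 5.4362 = 0.1880.
T = exp(−0.1880) = 0.8286.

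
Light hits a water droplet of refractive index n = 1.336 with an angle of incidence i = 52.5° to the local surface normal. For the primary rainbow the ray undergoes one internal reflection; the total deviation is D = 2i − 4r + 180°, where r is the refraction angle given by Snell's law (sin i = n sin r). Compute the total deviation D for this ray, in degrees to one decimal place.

139.3°

sin r = sin 52.5° / 1.336 = 0.7934/1.336 = 0.5938; r = 36.43°.
D = 2·52.5° − 4·36.43° + 180° = 105.00° − 145.72° + 180° = 139.28°.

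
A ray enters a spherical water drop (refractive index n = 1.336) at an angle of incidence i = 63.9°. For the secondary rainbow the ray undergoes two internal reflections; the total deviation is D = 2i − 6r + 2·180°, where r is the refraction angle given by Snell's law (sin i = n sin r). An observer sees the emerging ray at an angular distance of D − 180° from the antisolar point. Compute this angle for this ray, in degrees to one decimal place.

sin r = sin 63.9° / 1.336 = 0.8980/1.336 = 0.6722; r = 42.24°.
D = 2·63.9° − 6·42.24° + 2·180° = 127.80° − 253.41° + 360° = 234.39°.
Angle from antisolar point = D − 180° = 54.39°.

54.4°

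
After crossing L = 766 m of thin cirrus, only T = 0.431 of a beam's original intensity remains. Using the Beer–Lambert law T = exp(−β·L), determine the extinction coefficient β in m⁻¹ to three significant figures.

Beer–Lambert: T = exp(−βL) ⇒ β = −ln(T)/L = −ln(0.431)/766 = 0.8416/766 = 0.001099 m⁻¹.

0.00110 m⁻¹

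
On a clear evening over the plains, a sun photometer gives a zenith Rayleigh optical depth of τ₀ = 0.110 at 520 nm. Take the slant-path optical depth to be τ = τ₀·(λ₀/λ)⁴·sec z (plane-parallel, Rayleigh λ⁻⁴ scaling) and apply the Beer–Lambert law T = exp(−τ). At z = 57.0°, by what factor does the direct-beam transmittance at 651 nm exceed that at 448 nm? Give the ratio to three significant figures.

1.33

Airmass: sec 57.0° = 1.8361.
τ(651 nm) = 0.110 × (520/651)⁴ × 1.8361 = 0.110 × 0.4071 × 1.8361 = 0.0822.
τ(448 nm) = 0.110 × (520/448)⁴ × 1.8361 = 0.110 × 1.8151 × 1.8361 = 0.3666.
T(651)/T(448) = exp(τ_B − τ_A) = exp(0.2844) = 1.3289.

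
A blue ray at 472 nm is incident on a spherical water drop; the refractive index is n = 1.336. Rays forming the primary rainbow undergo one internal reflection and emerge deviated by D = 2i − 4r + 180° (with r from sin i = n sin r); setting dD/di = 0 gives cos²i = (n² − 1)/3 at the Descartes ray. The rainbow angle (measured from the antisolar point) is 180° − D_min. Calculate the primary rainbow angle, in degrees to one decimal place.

cos²i = (1.78490 − 1)/3 = 0.26163; i = arccos(0.51150) = 59.236°.
sin r = sin 59.236°/1.336 = 0.64318; r = 40.029°.
D_min = 2·59.236° − 4·40.029° + 180° = 138.356°.
Rainbow angle = 180° − D_min = 41.644°.

41.6°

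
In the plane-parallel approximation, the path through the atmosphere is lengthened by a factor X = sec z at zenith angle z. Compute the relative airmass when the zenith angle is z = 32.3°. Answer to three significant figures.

1.18

X = sec z = 1/cos 32.3° = 1/0.8453 = 1.1831.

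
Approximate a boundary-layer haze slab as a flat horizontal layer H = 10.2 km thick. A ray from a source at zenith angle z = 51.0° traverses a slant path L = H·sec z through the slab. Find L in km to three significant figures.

16.2 km

sec z = 1/cos 51.0° = 1.5890.
L = 10.2 × 1.5890 = 16.208 km.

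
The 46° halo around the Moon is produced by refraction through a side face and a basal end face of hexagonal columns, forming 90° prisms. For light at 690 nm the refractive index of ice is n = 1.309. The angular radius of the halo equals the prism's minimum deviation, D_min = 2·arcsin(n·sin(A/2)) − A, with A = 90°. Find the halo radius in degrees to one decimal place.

45.5°

n·sin(A/2) = 1.309 × sin 45° = 1.309 × 0.7071 = 0.9256.
D_min = 2·arcsin(0.9256) − 90° = 2 × 67.759° − 90° = 45.519°.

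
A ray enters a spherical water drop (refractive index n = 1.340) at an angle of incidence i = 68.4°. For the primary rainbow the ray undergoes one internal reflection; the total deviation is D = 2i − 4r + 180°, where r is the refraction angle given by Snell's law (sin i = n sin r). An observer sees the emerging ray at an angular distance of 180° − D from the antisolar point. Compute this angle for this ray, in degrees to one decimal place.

38.9°

sin r = sin 68.4° / 1.340 = 0.9298/1.340 = 0.6939; r = 43.94°.
D = 2·68.4° − 4·43.94° + 180° = 136.80° − 175.75° + 180° = 141.05°.
Angle from antisolar point = 180° − D = 38.95°.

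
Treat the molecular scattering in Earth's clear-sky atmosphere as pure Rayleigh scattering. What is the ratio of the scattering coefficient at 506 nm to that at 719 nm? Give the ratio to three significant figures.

Rayleigh scattering ∝ λ⁻⁴, so the ratio of coefficients is the inverse fourth power of the wavelength ratio.
σ(506)/σ(719) = (719/506)⁴ = (1.4209)⁴ = 4.077.

4.08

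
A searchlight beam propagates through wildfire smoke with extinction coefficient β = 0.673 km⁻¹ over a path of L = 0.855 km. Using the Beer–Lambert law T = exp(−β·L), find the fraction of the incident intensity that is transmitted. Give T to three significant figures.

τ = β·L = 0.673 × 0.855 = 0.5754.
T = exp(−0.5754) = 0.5625.

0.562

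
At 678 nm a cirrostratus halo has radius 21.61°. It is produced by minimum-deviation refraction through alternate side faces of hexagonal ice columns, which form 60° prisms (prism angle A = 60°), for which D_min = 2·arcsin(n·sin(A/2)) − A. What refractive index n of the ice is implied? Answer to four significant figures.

Rearranging: n = sin((D_min + A)/2) / sin(A/2).
(D_min + A)/2 = (21.61° + 60°)/2 = 40.805°.
n = sin 40.805° / sin 30° = 0.6535 / 0.5000 = 1.3070.

1.307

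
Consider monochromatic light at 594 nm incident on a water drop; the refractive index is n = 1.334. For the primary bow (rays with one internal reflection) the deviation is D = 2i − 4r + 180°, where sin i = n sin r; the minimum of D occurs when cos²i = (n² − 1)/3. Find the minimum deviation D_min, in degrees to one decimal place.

138.1°

cos²i = (1.77956 − 1)/3 = 0.25985; i = arccos(0.50976) = 59.352°.
sin r = sin 59.352°/1.334 = 0.64492; r = 40.159°.
D_min = 2·59.352° − 4·40.159° + 180° = 138.067°.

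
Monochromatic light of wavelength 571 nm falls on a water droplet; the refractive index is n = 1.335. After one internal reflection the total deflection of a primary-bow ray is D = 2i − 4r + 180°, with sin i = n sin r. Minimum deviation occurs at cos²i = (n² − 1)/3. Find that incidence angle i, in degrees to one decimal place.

cos²i = (1.335² − 1)/3 = (1.78222 − 1)/3 = 0.26074.
cos i = 0.51063, so i = 59.294°.

59.3°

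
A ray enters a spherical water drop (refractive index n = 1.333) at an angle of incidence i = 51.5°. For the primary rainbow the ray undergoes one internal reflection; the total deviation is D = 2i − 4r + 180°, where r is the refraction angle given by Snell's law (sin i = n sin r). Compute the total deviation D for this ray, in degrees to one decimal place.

sin r = sin 51.5° / 1.333 = 0.7826/1.333 = 0.5871; r = 35.95°.
D = 2·51.5° − 4·35.95° + 180° = 103.00° − 143.81° + 180° = 139.19°.

139.2°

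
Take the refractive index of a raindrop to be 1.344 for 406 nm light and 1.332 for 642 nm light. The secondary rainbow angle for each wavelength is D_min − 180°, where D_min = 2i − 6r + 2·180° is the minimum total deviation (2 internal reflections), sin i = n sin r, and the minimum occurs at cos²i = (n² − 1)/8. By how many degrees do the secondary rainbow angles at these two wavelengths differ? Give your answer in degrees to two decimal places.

3.10°

At 406 nm (n = 1.344): cos²i = 0.10079 → i = 71.490°, r = 44.874°, D_min = 233.733°, rainbow angle = 53.733°.
At 642 nm (n = 1.332): cos²i = 0.09678 → i = 71.875°, r = 45.520°, D_min = 230.628°, rainbow angle = 50.628°.
Angular width = |53.733° − 50.628°| = 3.104°.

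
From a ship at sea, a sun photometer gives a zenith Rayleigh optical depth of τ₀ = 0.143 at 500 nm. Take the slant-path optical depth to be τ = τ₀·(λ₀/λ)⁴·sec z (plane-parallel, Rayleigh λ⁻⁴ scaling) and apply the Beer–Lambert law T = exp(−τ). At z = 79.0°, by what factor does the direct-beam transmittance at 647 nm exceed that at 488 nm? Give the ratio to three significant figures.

Airmass: sec 79.0° = 5.2408.
τ(647 nm) = 0.143 × (500/647)⁴ × 5.2408 = 0.143 × 0.3567 × 5.2408 = 0.2673.
τ(488 nm) = 0.143 × (500/488)⁴ × 5.2408 = 0.143 × 1.1020 × 5.2408 = 0.8259.
T(647)/T(488) = exp(τ_B − τ_A) = exp(0.5586) = 1.7483.

1.75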